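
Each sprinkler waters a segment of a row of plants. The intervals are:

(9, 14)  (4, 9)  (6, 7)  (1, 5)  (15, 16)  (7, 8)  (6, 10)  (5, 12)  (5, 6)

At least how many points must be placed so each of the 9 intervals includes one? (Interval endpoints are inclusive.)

Sort by right endpoint; whenever an interval is uncovered, place a point at its right end.
Sorted: [1,5] [5,6] [6,7] [7,8] [4,9] [6,10] [5,12] [9,14] [15,16]
{[1,5],[5,6]} hit by 5; {[6,7],[7,8],[4,9],[6,10],[5,12]} hit by 7; {[9,14]} hit by 14; {[15,16]} hit by 16.
Points: 5, 7, 14, 16 (4 total).

4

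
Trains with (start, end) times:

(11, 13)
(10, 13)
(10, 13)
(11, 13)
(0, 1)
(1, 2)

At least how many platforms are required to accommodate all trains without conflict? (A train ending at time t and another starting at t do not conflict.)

4

starts: [0, 1, 10, 10, 11, 11]
ends:   [1, 2, 13, 13, 13, 13]
s0→1 e1→0 s1→1 e2→0 s10→1 s10→2 s11→3 s11→4  — peak 4.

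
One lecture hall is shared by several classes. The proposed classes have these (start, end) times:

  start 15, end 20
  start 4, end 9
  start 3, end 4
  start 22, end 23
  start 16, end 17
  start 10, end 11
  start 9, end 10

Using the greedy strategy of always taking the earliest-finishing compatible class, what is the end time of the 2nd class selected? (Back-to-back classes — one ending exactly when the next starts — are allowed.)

Sort by end time and greedily take each interval whose start is ≥ the last chosen end.
Sorted by end: (3,4)  (4,9)  (9,10)  (10,11)  (16,17)  (15,20)  (22,23)
take (3,4); take (4,9); take (9,10); take (10,11); take (16,17); skip (15,20); take (22,23).
Selected: (3,4) (4,9) (9,10) (10,11) (16,17) (22,23)

9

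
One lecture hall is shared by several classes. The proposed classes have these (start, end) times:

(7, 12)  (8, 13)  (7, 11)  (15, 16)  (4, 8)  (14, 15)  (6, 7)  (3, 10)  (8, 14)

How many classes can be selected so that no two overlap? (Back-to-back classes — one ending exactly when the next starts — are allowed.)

Sorted by end: (6,7)  (4,8)  (3,10)  (7,11)  (7,12)  (8,13)  (8,14)  (14,15)  (15,16)
take (6,7); skip (4,8); take (7,11); take (14,15); take (15,16).
Selected 4 classes.

4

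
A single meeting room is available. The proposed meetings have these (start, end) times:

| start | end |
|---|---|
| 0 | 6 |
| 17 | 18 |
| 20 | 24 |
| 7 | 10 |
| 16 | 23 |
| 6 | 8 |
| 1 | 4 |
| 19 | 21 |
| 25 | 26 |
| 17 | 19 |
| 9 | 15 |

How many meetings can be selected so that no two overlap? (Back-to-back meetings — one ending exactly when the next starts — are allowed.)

Sorted by end: (1,4)  (0,6)  (6,8)  (7,10)  (9,15)  (17,18)  (17,19)  (19,21)  (16,23)  (20,24)  (25,26)
take (1,4); take (6,8); take (9,15); take (17,18); skip (17,19); take (19,21); skip (16,23); take (25,26).
Selected 6 meetings.

6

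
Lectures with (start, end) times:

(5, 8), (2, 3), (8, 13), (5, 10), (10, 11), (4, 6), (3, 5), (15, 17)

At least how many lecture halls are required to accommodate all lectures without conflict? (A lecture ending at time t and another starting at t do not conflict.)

3

The answer is the maximum number of intervals overlapping at any instant.
Events (time:±→running): 2:+→1 3:-→0 3:+→1 4:+→2 5:-→1 5:+→2 5:+→3 … peak 3.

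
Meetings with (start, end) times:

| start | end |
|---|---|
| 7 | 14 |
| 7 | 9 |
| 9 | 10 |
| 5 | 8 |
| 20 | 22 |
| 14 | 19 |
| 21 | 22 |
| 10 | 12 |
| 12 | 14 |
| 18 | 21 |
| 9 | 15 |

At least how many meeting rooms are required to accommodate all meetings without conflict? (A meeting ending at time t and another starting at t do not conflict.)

Events (time:±→running): 5:+→1 7:+→2 7:+→3 … peak 3.

3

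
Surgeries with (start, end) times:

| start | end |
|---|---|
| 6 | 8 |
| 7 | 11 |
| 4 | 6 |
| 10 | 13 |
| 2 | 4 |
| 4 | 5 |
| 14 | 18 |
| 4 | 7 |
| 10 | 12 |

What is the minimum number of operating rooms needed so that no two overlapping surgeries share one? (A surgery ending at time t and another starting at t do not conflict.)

3

The answer is the maximum number of intervals overlapping at any instant.
Events (time:±→running): 2:+→1 4:-→0 4:+→1 4:+→2 4:+→3 … peak 3.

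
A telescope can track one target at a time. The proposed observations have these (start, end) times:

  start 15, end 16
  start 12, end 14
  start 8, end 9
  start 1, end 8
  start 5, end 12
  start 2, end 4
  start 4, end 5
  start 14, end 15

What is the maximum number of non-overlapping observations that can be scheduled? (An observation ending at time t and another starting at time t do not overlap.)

6

Sort by end time and greedily take each interval whose start is ≥ the last chosen end.
By end time: (2,4), (4,5), (1,8), (8,9), (5,12), (12,14), (14,15), (15,16).
Pick (2,4); next start ≥ 4 → (4,5); next start ≥ 5 → (8,9); next start ≥ 9 → (12,14); next start ≥ 14 → (14,15); next start ≥ 15 → (15,16).
Selected 6 observations.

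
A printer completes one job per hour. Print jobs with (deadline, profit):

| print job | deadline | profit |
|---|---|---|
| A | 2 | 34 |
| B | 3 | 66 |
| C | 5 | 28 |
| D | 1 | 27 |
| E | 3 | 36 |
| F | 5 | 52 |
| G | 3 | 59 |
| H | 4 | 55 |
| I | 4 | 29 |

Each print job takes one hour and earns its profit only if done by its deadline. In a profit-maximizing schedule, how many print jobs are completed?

Take jobs in profit order; each goes to the latest open slot no later than its deadline.
By profit: B(d3,66), G(d3,59), H(d4,55), F(d5,52), E(d3,36), A(d2,34), I(d4,29), C(d5,28), D(d1,27)
B→slot 3; G→slot 2; H→slot 4; F→slot 5; E→slot 1; A skipped; I skipped; C skipped; D skipped.
5 of 9 scheduled.

5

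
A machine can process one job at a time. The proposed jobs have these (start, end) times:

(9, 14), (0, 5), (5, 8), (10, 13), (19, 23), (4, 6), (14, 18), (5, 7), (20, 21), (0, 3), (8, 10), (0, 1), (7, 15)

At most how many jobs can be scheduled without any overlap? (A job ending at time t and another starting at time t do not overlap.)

Order by finish time; keep every interval that doesn't clash with the previous kept one.
By end time: (0,1), (0,3), (0,5), (4,6), (5,7), (5,8), (8,10), (10,13), (9,14), (7,15), (14,18), (20,21), (19,23).
Pick (0,1); next start ≥ 1 → (4,6); next start ≥ 6 → (8,10); next start ≥ 10 → (10,13); next start ≥ 13 → (14,18); next start ≥ 18 → (20,21).
Selected 6 jobs.

6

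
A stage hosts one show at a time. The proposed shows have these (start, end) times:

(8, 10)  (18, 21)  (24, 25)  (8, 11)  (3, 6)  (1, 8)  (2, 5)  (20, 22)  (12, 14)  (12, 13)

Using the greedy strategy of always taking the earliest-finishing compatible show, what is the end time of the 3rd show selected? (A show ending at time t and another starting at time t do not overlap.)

13

Sorted by end: (2,5)  (3,6)  (1,8)  (8,10)  (8,11)  (12,13)  (12,14)  (18,21)  (20,22)  (24,25)
take (2,5); take (8,10); take (12,13); take (18,21); take (24,25).
Selected: (2,5) (8,10) (12,13) (18,21) (24,25)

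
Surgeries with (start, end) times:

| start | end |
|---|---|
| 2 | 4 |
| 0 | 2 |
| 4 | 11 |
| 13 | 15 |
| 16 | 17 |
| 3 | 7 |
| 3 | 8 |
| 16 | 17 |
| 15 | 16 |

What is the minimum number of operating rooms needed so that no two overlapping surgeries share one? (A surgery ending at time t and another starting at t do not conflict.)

3

Events (time:±→running): 0:+→1 2:-→0 2:+→1 3:+→2 3:+→3 … peak 3.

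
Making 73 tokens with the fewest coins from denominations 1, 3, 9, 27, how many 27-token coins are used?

2

73 − 2×27→19 − 2×9→1 − 1×1→0
Count of 27: 2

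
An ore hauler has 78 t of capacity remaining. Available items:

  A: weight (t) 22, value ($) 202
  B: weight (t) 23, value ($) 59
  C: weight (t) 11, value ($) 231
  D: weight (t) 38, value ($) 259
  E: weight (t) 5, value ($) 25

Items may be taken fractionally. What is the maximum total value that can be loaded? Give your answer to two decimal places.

Greedy by value/weight ratio, highest first.
Order: C (231/11=21.00) > A (202/22=9.18) > D (259/38=6.82) > E (25/5=5.00) > B (59/23=2.57)
Fill: take C (11 @ 231) → take A (22 @ 202) → take D (38 @ 259) → take E (5 @ 25) → take 2/23 of B → 5.13; 78/78 used.
Total value = 722.13

722.13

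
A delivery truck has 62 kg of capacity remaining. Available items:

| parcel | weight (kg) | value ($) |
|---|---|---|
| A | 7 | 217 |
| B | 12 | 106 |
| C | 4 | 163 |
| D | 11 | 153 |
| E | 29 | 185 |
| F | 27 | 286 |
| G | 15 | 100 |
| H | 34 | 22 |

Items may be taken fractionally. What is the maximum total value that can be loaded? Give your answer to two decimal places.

931.67

Greedy by value/weight ratio, highest first.
Order: C (163/4=40.75) > A (217/7=31.00) > D (153/11=13.91) > F (286/27=10.59) > B (106/12=8.83) > G (100/15=6.67) > E (185/29=6.38) > H (22/34=0.65)
Fill: take C (4 @ 163) → take A (7 @ 217) → take D (11 @ 153) → take F (27 @ 286) → take B (12 @ 106) → take 1/15 of G → 6.67; 62/62 used.
Total value = 931.67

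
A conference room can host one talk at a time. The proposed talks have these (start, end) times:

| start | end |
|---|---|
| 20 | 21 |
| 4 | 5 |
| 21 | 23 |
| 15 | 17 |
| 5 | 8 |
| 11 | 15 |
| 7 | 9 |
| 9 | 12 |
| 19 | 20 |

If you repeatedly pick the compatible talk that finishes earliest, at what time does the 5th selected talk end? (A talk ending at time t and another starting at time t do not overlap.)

By end time: (4,5), (5,8), (7,9), (9,12), (11,15), (15,17), (19,20), (20,21), (21,23).
Pick (4,5); next start ≥ 5 → (5,8); next start ≥ 8 → (9,12); next start ≥ 12 → (15,17); next start ≥ 17 → (19,20); next start ≥ 20 → (20,21); next start ≥ 21 → (21,23).
Selected: (4,5) (5,8) (9,12) (15,17) (19,20) (20,21) (21,23)

20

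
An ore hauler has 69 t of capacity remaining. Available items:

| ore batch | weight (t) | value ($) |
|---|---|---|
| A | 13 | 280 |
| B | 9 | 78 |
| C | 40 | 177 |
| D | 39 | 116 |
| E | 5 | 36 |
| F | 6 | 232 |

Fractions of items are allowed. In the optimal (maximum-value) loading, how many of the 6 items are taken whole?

Ratios (sorted): F 38.67, A 21.54, B 8.67, E 7.20, C 4.42, D 2.97
take F (6 @ 232); take A (13 @ 280); take B (9 @ 78); take E (5 @ 36); take 36/40 of C → 159.30. Capacity used 69/69.
4 item(s) taken whole; one partial (take 36/40 of C).

4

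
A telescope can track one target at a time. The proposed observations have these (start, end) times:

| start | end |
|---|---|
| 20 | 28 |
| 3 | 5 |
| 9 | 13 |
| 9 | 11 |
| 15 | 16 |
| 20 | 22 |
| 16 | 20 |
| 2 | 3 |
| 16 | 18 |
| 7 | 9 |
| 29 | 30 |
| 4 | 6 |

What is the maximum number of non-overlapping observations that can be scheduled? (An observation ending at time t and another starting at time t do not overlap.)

8

Sort by end time and greedily take each interval whose start is ≥ the last chosen end.
By end time: (2,3), (3,5), (4,6), (7,9), (9,11), (9,13), (15,16), (16,18), (16,20), (20,22), (20,28), (29,30).
Pick (2,3); next start ≥ 3 → (3,5); next start ≥ 5 → (7,9); next start ≥ 9 → (9,11); next start ≥ 11 → (15,16); next start ≥ 16 → (16,18); next start ≥ 18 → (20,22); next start ≥ 22 → (29,30).
Selected 8 observations.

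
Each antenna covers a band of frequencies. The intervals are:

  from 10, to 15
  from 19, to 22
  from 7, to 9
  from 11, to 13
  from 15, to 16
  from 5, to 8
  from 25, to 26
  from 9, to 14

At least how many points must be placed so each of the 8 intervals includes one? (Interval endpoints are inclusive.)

Sorted: [5,8] [7,9] [11,13] [9,14] [10,15] [15,16] [19,22] [25,26]
{[5,8],[7,9]} hit by 8; {[11,13],[9,14],[10,15]} hit by 13; {[15,16]} hit by 16; {[19,22]} hit by 22; {[25,26]} hit by 26.
Points: 8, 13, 16, 22, 26 (5 total).

5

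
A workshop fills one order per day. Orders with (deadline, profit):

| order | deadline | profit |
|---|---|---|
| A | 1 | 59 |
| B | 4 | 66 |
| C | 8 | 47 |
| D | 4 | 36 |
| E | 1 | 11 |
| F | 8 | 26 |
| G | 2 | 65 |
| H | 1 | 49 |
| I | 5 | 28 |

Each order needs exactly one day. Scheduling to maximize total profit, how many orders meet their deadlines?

Profit order: B=66 G=65 A=59 H=49 C=47 D=36 I=28 F=26 E=11
Assign: B→slot 4, G→slot 2, A→slot 1, H skipped, C→slot 8, D→slot 3, I→slot 5, F→slot 7, E skipped.
Slots: [1:A] [2:G] [3:D] [4:B] [5:I] [7:F] [8:C]
7 of 9 scheduled.

7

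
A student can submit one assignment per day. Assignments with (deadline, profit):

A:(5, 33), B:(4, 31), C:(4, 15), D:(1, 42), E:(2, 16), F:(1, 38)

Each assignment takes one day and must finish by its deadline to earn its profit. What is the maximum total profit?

Profit order: D=42 F=38 A=33 B=31 E=16 C=15
Assign: D→slot 1, F skipped, A→slot 5, B→slot 4, E→slot 2, C→slot 3.
Slots: [1:D] [2:E] [3:C] [4:B] [5:A]
Profit = 42 + 16 + 15 + 31 + 33 = 137

137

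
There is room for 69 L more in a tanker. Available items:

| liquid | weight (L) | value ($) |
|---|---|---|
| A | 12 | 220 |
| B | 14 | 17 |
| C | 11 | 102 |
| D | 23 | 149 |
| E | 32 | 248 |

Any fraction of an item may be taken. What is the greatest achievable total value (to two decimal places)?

660.70

Greedy by value/weight ratio, highest first.
Ratios (sorted): A 18.33, C 9.27, E 7.75, D 6.48, B 1.21
take A (12 @ 220); take C (11 @ 102); take E (32 @ 248); take 14/23 of D → 90.70. Capacity used 69/69.
Total value = 660.70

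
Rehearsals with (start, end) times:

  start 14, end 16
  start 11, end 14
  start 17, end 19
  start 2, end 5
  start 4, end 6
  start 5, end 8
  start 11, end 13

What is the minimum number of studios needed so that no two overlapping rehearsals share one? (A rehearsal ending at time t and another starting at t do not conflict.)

The answer is the maximum number of intervals overlapping at any instant.
starts: [2, 4, 5, 11, 11, 14, 17]
ends:   [5, 6, 8, 13, 14, 16, 19]
s2→1 s4→2  — peak 2.

2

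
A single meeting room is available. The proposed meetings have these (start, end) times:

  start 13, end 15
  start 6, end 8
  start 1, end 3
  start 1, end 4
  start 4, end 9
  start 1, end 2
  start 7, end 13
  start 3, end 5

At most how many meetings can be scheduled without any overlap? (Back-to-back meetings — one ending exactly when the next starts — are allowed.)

By end time: (1,2), (1,3), (1,4), (3,5), (6,8), (4,9), (7,13), (13,15).
Pick (1,2); next start ≥ 2 → (3,5); next start ≥ 5 → (6,8); next start ≥ 8 → (13,15).
Selected 4 meetings.

4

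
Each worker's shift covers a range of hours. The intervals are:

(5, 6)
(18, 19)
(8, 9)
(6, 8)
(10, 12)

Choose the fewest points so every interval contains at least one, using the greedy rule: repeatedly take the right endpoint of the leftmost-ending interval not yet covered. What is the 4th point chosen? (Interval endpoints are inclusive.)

19

Process intervals by earliest right end; each time one isn't hit yet, stab at its right endpoint.
Sorted: [5,6] [6,8] [8,9] [10,12] [18,19]
{[5,6],[6,8]} hit by 6; {[8,9]} hit by 9; {[10,12]} hit by 12; {[18,19]} hit by 19.
Points: 6, 9, 12, 19 (4 total).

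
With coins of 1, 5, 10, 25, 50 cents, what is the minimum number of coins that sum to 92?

92 − 1×50→42 − 1×25→17 − 1×10→7 − 1×5→2 − 2×1→0
Total coins = 1 + 1 + 1 + 1 + 2 = 6

6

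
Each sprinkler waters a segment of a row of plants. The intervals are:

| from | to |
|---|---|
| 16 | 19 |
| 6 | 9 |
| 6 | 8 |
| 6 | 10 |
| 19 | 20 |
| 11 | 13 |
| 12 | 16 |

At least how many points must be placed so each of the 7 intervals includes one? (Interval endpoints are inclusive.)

Sort by right endpoint; whenever an interval is uncovered, place a point at its right end.
Sorted: [6,8] [6,9] [6,10] [11,13] [12,16] [16,19] [19,20]
{[6,8],[6,9],[6,10]} hit by 8; {[11,13],[12,16]} hit by 13; {[16,19],[19,20]} hit by 19.
Points: 8, 13, 19 (3 total).

3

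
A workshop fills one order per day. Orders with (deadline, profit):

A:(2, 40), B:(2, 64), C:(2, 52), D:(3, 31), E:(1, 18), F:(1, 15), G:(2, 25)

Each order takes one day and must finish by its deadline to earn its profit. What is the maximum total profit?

Profit order: B=64 C=52 A=40 D=31 G=25 E=18 F=15
Assign: B→slot 2, C→slot 1, A skipped, D→slot 3, G skipped, E skipped, F skipped.
Slots: [1:C] [2:B] [3:D]
Profit = 52 + 64 + 31 = 147

147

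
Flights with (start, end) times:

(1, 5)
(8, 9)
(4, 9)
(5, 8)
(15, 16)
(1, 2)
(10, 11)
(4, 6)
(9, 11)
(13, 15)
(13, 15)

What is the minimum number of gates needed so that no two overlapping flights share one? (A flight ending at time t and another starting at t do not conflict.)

3

Events (time:±→running): 1:+→1 1:+→2 2:-→1 4:+→2 4:+→3 … peak 3.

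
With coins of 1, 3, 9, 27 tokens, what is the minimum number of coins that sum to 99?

5

Greedy: take as many of the largest coin as possible, then repeat with the remainder.
99 − 3×27→18 − 2×9→0
Total coins = 3 + 2 = 5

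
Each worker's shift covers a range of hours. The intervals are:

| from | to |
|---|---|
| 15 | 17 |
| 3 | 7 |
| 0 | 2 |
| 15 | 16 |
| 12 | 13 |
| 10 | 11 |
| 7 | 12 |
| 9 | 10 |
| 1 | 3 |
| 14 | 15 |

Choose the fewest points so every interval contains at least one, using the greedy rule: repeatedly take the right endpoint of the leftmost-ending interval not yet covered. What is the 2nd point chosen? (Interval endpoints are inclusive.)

By right end: [0,2]  [1,3]  [3,7]  [9,10]  [10,11]  [7,12]  [12,13]  [14,15]  [15,16]  [15,17]
[0,2] uncovered → point at 2; [3,7] uncovered → point at 7; [9,10] uncovered → point at 10; [12,13] uncovered → point at 13; [14,15] uncovered → point at 15.
Points: 2, 7, 10, 13, 15 (5 total).

7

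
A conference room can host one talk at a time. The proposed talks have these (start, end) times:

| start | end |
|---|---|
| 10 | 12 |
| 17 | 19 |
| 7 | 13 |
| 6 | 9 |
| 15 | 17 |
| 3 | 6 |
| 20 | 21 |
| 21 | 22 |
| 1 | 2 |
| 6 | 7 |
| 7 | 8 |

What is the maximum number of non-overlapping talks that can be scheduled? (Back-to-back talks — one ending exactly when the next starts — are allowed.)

9

Greedy by earliest finish: after sorting by end time, pick each interval compatible with the last pick.
By end time: (1,2), (3,6), (6,7), (7,8), (6,9), (10,12), (7,13), (15,17), (17,19), (20,21), (21,22).
Pick (1,2); next start ≥ 2 → (3,6); next start ≥ 6 → (6,7); next start ≥ 7 → (7,8); next start ≥ 8 → (10,12); next start ≥ 12 → (15,17); next start ≥ 17 → (17,19); next start ≥ 19 → (20,21); next start ≥ 21 → (21,22).
Selected 9 talks.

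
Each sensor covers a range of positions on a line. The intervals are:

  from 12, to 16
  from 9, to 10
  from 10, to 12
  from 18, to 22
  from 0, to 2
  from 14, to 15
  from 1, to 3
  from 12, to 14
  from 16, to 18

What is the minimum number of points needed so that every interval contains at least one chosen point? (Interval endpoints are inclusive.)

4

Sort by right endpoint; whenever an interval is uncovered, place a point at its right end.
By right end: [0,2]  [1,3]  [9,10]  [10,12]  [12,14]  [14,15]  [12,16]  [16,18]  [18,22]
[0,2] uncovered → point at 2; [9,10] uncovered → point at 10; [12,14] uncovered → point at 14; [16,18] uncovered → point at 18.
Points: 2, 10, 14, 18 (4 total).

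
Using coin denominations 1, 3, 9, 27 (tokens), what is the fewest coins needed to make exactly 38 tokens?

Use the largest denomination that fits, subtract, and repeat.
38 − 1×27→11 − 1×9→2 − 2×1→0
Total coins = 1 + 1 + 2 = 4

4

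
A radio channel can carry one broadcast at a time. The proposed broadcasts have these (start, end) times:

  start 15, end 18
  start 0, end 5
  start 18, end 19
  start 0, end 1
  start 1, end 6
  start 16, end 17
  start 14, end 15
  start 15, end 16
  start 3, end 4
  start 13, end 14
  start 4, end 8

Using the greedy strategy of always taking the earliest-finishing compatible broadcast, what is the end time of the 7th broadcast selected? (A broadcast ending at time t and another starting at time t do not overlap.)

17

Sort by end time and greedily take each interval whose start is ≥ the last chosen end.
Sorted by end: (0,1)  (3,4)  (0,5)  (1,6)  (4,8)  (13,14)  (14,15)  (15,16)  (16,17)  (15,18)  (18,19)
take (0,1); take (3,4); take (4,8); take (13,14); take (14,15); take (15,16); take (16,17); skip (15,18); take (18,19).
Selected: (0,1) (3,4) (4,8) (13,14) (14,15) (15,16) (16,17) (18,19)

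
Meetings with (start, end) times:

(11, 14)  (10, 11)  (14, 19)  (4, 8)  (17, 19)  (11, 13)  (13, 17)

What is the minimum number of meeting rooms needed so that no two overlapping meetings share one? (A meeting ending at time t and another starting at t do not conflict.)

Events (time:±→running): 4:+→1 8:-→0 10:+→1 11:-→0 11:+→1 11:+→2 … peak 2.

2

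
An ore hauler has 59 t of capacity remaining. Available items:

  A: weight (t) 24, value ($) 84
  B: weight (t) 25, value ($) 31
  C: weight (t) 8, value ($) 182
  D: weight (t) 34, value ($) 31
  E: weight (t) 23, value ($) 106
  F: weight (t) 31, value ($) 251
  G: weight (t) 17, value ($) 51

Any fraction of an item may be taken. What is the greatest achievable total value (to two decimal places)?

525.17

Sort by value per unit weight and fill in that order.
Order: C (182/8=22.75) > F (251/31=8.10) > E (106/23=4.61) > A (84/24=3.50) > G (51/17=3.00) > B (31/25=1.24) > D (31/34=0.91)
Fill: take C (8 @ 182) → take F (31 @ 251) → take 20/23 of E → 92.17; 59/59 used.
Total value = 525.17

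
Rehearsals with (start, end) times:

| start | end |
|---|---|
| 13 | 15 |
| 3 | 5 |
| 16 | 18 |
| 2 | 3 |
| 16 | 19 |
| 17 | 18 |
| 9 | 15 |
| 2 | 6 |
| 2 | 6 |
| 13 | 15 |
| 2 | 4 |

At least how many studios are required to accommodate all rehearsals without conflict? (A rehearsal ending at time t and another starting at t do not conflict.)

starts: [2, 2, 2, 2, 3, 9, 13, 13, 16, 16, 17]
ends:   [3, 4, 5, 6, 6, 15, 15, 15, 18, 18, 19]
s2→1 s2→2 s2→3 s2→4  — peak 4.

4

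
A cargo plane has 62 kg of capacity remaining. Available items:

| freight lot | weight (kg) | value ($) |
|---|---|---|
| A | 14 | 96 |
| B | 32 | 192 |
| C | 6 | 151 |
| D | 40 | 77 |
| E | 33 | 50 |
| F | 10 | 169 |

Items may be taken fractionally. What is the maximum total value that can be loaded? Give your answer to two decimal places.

608.00

Greedy by value/weight ratio, highest first.
Ratios (sorted): C 25.17, F 16.90, A 6.86, B 6.00, D 1.93, E 1.52
take C (6 @ 151); take F (10 @ 169); take A (14 @ 96); take B (32 @ 192). Capacity used 62/62.
Total value = 608.00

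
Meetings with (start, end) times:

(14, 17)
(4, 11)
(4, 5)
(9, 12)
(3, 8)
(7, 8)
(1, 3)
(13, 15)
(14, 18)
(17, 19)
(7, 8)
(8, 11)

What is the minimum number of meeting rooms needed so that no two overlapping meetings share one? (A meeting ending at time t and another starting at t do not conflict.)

The answer is the maximum number of intervals overlapping at any instant.
starts: [1, 3, 4, 4, 7, 7, 8, 9, 13, 14, 14, 17]
ends:   [3, 5, 8, 8, 8, 11, 11, 12, 15, 17, 18, 19]
s1→1 e3→0 s3→1 s4→2 s4→3 e5→2 s7→3 s7→4  — peak 4.

4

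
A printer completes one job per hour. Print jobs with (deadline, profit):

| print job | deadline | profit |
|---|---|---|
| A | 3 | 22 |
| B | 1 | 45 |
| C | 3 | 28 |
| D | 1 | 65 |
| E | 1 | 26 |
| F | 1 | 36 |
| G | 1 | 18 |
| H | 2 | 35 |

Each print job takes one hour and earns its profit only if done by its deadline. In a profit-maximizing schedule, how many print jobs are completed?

3

By profit: D(d1,65), B(d1,45), F(d1,36), H(d2,35), C(d3,28), E(d1,26), A(d3,22), G(d1,18)
D→slot 1; B skipped; F skipped; H→slot 2; C→slot 3; E skipped; A skipped; G skipped.
3 of 8 scheduled.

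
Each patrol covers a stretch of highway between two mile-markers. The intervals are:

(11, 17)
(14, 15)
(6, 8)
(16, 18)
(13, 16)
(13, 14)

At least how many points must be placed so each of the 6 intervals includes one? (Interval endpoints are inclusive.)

Process intervals by earliest right end; each time one isn't hit yet, stab at its right endpoint.
By right end: [6,8]  [13,14]  [14,15]  [13,16]  [11,17]  [16,18]
[6,8] uncovered → point at 8; [13,14] uncovered → point at 14; [16,18] uncovered → point at 18.
Points: 8, 14, 18 (3 total).

3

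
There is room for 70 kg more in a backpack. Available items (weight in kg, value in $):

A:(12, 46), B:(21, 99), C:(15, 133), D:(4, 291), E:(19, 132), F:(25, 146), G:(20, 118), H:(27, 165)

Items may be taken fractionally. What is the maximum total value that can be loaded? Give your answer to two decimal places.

Sort by value per unit weight and fill in that order.
Ratios (sorted): D 72.75, C 8.87, E 6.95, H 6.11, G 5.90, F 5.84, B 4.71, A 3.83
take D (4 @ 291); take C (15 @ 133); take E (19 @ 132); take H (27 @ 165); take 5/20 of G → 29.50. Capacity used 70/70.
Total value = 750.50

750.50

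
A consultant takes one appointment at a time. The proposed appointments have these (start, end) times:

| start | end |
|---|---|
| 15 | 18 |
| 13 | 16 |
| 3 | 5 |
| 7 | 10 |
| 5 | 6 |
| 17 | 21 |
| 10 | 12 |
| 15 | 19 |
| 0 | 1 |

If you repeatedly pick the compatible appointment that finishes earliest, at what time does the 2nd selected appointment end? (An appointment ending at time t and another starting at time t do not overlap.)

5

By end time: (0,1), (3,5), (5,6), (7,10), (10,12), (13,16), (15,18), (15,19), (17,21).
Pick (0,1); next start ≥ 1 → (3,5); next start ≥ 5 → (5,6); next start ≥ 6 → (7,10); next start ≥ 10 → (10,12); next start ≥ 12 → (13,16); next start ≥ 16 → (17,21).
Selected: (0,1) (3,5) (5,6) (7,10) (10,12) (13,16) (17,21)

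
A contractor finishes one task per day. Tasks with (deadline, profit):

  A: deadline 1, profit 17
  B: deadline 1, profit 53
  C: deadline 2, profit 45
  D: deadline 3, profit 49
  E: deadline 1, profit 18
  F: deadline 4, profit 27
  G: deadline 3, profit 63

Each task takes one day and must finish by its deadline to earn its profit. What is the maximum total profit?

192

Profit order: G=63 B=53 D=49 C=45 F=27 E=18 A=17
Assign: G→slot 3, B→slot 1, D→slot 2, C skipped, F→slot 4, E skipped, A skipped.
Slots: [1:B] [2:D] [3:G] [4:F]
Profit = 53 + 49 + 63 + 27 = 192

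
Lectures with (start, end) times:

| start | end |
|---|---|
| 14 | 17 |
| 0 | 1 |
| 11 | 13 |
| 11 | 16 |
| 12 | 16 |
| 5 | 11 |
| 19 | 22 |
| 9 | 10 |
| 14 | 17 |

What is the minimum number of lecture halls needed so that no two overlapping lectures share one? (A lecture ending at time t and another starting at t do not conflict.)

4

starts: [0, 5, 9, 11, 11, 12, 14, 14, 19]
ends:   [1, 10, 11, 13, 16, 16, 17, 17, 22]
s0→1 e1→0 s5→1 s9→2 e10→1 e11→0 s11→1 s11→2 s12→3 e13→2 s14→3 s14→4  — peak 4.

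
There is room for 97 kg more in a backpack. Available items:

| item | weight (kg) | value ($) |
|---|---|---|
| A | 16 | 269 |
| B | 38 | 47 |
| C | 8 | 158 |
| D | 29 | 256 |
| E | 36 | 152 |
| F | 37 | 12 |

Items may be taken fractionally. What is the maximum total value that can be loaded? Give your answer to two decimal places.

844.89

Sort by value per unit weight and fill in that order.
Ratios (sorted): C 19.75, A 16.81, D 8.83, E 4.22, B 1.24, F 0.32
take C (8 @ 158); take A (16 @ 269); take D (29 @ 256); take E (36 @ 152); take 8/38 of B → 9.89. Capacity used 97/97.
Total value = 844.89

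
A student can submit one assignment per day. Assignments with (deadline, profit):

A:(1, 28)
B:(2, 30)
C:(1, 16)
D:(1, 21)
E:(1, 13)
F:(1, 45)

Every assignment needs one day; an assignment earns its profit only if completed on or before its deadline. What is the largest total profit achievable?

Take jobs in profit order; each goes to the latest open slot no later than its deadline.
Profit order: F=45 B=30 A=28 D=21 C=16 E=13
Assign: F→slot 1, B→slot 2, A skipped, D skipped, C skipped, E skipped.
Slots: [1:F] [2:B]
Profit = 45 + 30 = 75

75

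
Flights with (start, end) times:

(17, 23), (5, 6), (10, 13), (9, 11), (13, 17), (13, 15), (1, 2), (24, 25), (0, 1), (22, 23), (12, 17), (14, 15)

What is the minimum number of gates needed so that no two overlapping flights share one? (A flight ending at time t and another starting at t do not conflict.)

Events (time:±→running): 0:+→1 1:-→0 1:+→1 2:-→0 5:+→1 6:-→0 9:+→1 10:+→2 11:-→1 12:+→2 13:-→1 13:+→2 13:+→3 14:+→4 … peak 4.

4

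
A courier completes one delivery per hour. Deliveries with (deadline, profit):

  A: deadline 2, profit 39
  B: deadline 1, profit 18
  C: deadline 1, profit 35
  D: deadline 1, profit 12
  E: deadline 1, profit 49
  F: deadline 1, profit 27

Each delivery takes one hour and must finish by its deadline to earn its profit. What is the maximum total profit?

Profit order: E=49 A=39 C=35 F=27 B=18 D=12
Assign: E→slot 1, A→slot 2, C skipped, F skipped, B skipped, D skipped.
Slots: [1:E] [2:A]
Profit = 49 + 39 = 88

88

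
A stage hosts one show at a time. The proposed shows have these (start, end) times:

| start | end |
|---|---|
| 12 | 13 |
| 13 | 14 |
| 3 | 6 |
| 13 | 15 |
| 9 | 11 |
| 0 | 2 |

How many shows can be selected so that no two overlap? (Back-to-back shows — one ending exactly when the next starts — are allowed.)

Order by finish time; keep every interval that doesn't clash with the previous kept one.
By end time: (0,2), (3,6), (9,11), (12,13), (13,14), (13,15).
Pick (0,2); next start ≥ 2 → (3,6); next start ≥ 6 → (9,11); next start ≥ 11 → (12,13); next start ≥ 13 → (13,14).
Selected 5 shows.

5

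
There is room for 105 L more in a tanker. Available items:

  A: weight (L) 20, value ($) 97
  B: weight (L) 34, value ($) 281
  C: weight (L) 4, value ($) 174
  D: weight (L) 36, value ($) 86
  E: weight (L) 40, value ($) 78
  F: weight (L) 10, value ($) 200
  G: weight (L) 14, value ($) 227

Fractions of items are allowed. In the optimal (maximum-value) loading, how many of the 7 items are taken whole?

Order: C (174/4=43.50) > F (200/10=20.00) > G (227/14=16.21) > B (281/34=8.26) > A (97/20=4.85) > D (86/36=2.39) > E (78/40=1.95)
Fill: take C (4 @ 174) → take F (10 @ 200) → take G (14 @ 227) → take B (34 @ 281) → take A (20 @ 97) → take 23/36 of D → 54.94; 105/105 used.
5 item(s) taken whole; one partial (take 23/36 of D).

5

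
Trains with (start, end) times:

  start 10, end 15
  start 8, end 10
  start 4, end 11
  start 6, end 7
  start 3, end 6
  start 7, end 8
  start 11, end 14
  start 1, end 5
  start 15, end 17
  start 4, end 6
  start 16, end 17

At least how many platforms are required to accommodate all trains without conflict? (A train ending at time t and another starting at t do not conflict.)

4

Count concurrent intervals with a sweep; the peak is the room count.
starts: [1, 3, 4, 4, 6, 7, 8, 10, 11, 15, 16]
ends:   [5, 6, 6, 7, 8, 10, 11, 14, 15, 17, 17]
s1→1 s3→2 s4→3 s4→4  — peak 4.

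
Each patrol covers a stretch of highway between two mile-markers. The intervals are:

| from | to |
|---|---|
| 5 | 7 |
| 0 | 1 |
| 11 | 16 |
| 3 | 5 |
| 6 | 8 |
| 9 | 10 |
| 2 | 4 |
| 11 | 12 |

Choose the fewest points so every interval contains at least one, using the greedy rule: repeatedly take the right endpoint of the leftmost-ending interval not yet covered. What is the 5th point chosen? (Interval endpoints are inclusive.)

12

Sorted: [0,1] [2,4] [3,5] [5,7] [6,8] [9,10] [11,12] [11,16]
{[0,1]} hit by 1; {[2,4],[3,5]} hit by 4; {[5,7],[6,8]} hit by 7; {[9,10]} hit by 10; {[11,12],[11,16]} hit by 12.
Points: 1, 4, 7, 10, 12 (5 total).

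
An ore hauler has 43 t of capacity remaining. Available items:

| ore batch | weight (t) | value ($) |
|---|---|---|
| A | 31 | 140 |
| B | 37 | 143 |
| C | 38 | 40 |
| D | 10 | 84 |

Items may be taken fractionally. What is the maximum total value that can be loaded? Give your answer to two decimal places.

Ratios (sorted): D 8.40, A 4.52, B 3.86, C 1.05
take D (10 @ 84); take A (31 @ 140); take 2/37 of B → 7.73. Capacity used 43/43.
Total value = 231.73

231.73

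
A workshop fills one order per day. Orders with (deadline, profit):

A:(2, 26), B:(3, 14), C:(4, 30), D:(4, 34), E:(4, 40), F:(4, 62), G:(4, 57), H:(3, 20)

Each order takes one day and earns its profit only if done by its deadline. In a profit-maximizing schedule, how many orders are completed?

Profit order: F=62 G=57 E=40 D=34 C=30 A=26 H=20 B=14
Assign: F→slot 4, G→slot 3, E→slot 2, D→slot 1, C skipped, A skipped, H skipped, B skipped.
Slots: [1:D] [2:E] [3:G] [4:F]
4 of 8 scheduled.

4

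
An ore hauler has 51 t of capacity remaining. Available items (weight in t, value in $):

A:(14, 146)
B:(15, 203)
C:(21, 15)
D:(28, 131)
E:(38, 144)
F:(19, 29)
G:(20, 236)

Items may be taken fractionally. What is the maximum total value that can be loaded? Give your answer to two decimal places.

594.36

Greedy by value/weight ratio, highest first.
Ratios (sorted): B 13.53, G 11.80, A 10.43, D 4.68, E 3.79, F 1.53, C 0.71
take B (15 @ 203); take G (20 @ 236); take A (14 @ 146); take 2/28 of D → 9.36. Capacity used 51/51.
Total value = 594.36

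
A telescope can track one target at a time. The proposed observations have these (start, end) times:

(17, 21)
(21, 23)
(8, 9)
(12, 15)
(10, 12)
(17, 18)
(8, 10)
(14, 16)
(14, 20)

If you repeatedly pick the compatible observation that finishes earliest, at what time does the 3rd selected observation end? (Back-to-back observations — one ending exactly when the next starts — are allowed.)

15

Sort by end time and greedily take each interval whose start is ≥ the last chosen end.
By end time: (8,9), (8,10), (10,12), (12,15), (14,16), (17,18), (14,20), (17,21), (21,23).
Pick (8,9); next start ≥ 9 → (10,12); next start ≥ 12 → (12,15); next start ≥ 15 → (17,18); next start ≥ 18 → (21,23).
Selected: (8,9) (10,12) (12,15) (17,18) (21,23)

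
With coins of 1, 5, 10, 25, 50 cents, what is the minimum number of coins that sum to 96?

5

96 − 1×50→46 − 1×25→21 − 2×10→1 − 1×1→0
Total coins = 1 + 1 + 2 + 1 = 5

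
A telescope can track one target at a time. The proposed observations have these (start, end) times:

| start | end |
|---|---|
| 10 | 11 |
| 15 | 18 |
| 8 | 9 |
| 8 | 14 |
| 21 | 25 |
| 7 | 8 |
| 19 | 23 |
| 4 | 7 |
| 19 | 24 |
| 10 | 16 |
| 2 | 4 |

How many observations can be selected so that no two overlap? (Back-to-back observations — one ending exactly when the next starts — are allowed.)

Order by finish time; keep every interval that doesn't clash with the previous kept one.
By end time: (2,4), (4,7), (7,8), (8,9), (10,11), (8,14), (10,16), (15,18), (19,23), (19,24), (21,25).
Pick (2,4); next start ≥ 4 → (4,7); next start ≥ 7 → (7,8); next start ≥ 8 → (8,9); next start ≥ 9 → (10,11); next start ≥ 11 → (15,18); next start ≥ 18 → (19,23).
Selected 7 observations.

7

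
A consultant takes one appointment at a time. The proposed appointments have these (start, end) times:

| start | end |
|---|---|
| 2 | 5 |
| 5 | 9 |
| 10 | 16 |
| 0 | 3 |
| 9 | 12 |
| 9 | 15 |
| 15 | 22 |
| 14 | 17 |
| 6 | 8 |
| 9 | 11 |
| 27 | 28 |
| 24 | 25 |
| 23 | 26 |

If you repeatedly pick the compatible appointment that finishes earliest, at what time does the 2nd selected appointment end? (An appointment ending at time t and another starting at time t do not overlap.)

Order by finish time; keep every interval that doesn't clash with the previous kept one.
By end time: (0,3), (2,5), (6,8), (5,9), (9,11), (9,12), (9,15), (10,16), (14,17), (15,22), (24,25), (23,26), (27,28).
Pick (0,3); next start ≥ 3 → (6,8); next start ≥ 8 → (9,11); next start ≥ 11 → (14,17); next start ≥ 17 → (24,25); next start ≥ 25 → (27,28).
Selected: (0,3) (6,8) (9,11) (14,17) (24,25) (27,28)

8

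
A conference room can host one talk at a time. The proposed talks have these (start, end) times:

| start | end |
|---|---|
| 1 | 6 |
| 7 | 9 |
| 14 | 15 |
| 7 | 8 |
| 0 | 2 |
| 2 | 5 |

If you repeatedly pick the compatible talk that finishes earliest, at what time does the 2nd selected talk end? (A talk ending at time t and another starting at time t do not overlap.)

5

Greedy by earliest finish: after sorting by end time, pick each interval compatible with the last pick.
By end time: (0,2), (2,5), (1,6), (7,8), (7,9), (14,15).
Pick (0,2); next start ≥ 2 → (2,5); next start ≥ 5 → (7,8); next start ≥ 8 → (14,15).
Selected: (0,2) (2,5) (7,8) (14,15)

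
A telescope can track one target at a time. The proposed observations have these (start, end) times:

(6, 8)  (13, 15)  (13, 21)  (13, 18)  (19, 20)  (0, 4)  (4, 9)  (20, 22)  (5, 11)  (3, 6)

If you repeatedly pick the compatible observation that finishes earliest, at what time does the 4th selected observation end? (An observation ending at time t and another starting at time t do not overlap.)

Order by finish time; keep every interval that doesn't clash with the previous kept one.
Sorted by end: (0,4)  (3,6)  (6,8)  (4,9)  (5,11)  (13,15)  (13,18)  (19,20)  (13,21)  (20,22)
take (0,4); take (6,8); take (13,15); skip (13,18); take (19,20); skip (13,21); take (20,22).
Selected: (0,4) (6,8) (13,15) (19,20) (20,22)

20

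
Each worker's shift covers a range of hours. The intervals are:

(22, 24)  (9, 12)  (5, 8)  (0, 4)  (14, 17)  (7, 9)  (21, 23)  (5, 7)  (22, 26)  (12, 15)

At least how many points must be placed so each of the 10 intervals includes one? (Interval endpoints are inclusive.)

Sort by right endpoint; whenever an interval is uncovered, place a point at its right end.
By right end: [0,4]  [5,7]  [5,8]  [7,9]  [9,12]  [12,15]  [14,17]  [21,23]  [22,24]  [22,26]
[0,4] uncovered → point at 4; [5,7] uncovered → point at 7; [9,12] uncovered → point at 12; [14,17] uncovered → point at 17; [21,23] uncovered → point at 23.
Points: 4, 7, 12, 17, 23 (5 total).

5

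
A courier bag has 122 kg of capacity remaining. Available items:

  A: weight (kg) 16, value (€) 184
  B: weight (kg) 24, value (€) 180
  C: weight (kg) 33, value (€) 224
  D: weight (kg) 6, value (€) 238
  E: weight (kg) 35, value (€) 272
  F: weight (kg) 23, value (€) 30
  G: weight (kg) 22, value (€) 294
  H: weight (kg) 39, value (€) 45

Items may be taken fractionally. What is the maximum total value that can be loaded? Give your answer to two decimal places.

1296.97

Sort by value per unit weight and fill in that order.
Order: D (238/6=39.67) > G (294/22=13.36) > A (184/16=11.50) > E (272/35=7.77) > B (180/24=7.50) > C (224/33=6.79) > F (30/23=1.30) > H (45/39=1.15)
Fill: take D (6 @ 238) → take G (22 @ 294) → take A (16 @ 184) → take E (35 @ 272) → take B (24 @ 180) → take 19/33 of C → 128.97; 122/122 used.
Total value = 1296.97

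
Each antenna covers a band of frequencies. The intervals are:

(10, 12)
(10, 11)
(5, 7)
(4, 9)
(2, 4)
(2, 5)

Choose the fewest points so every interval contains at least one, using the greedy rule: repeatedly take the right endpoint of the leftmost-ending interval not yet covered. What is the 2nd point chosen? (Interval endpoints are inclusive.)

Sorted: [2,4] [2,5] [5,7] [4,9] [10,11] [10,12]
{[2,4],[2,5]} hit by 4; {[5,7],[4,9]} hit by 7; {[10,11],[10,12]} hit by 11.
Points: 4, 7, 11 (3 total).

7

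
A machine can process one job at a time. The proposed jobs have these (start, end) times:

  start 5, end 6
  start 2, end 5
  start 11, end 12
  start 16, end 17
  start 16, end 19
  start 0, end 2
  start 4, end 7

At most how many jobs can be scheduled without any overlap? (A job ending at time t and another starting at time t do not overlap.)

5

Sorted by end: (0,2)  (2,5)  (5,6)  (4,7)  (11,12)  (16,17)  (16,19)
take (0,2); take (2,5); take (5,6); take (11,12); take (16,17); skip (16,19).
Selected 5 jobs.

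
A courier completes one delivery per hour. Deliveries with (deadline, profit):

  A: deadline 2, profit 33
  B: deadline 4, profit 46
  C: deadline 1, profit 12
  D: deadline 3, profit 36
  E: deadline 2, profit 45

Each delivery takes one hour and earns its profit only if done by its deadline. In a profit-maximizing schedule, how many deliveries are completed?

4

Sort by profit descending; place each in the latest free slot ≤ its deadline.
Profit order: B=46 E=45 D=36 A=33 C=12
Assign: B→slot 4, E→slot 2, D→slot 3, A→slot 1, C skipped.
Slots: [1:A] [2:E] [3:D] [4:B]
4 of 5 scheduled.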